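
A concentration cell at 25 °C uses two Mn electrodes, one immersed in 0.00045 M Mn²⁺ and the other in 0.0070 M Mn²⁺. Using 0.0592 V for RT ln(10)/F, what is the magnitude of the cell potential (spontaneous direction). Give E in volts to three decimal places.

+0.035 V

For a concentration cell E°cell = 0. The 0.0070 M side is the cathode (reduction is favoured where [Mn²⁺] is higher).
With n = 2, E = −(0.0592/2) log([Mn²⁺]ₐₙ/[Mn²⁺]꜀ₐₜ) = −(0.0592/2) log(0.00045/0.007) = −(0.0592/2)(-1.192) = +0.035 V.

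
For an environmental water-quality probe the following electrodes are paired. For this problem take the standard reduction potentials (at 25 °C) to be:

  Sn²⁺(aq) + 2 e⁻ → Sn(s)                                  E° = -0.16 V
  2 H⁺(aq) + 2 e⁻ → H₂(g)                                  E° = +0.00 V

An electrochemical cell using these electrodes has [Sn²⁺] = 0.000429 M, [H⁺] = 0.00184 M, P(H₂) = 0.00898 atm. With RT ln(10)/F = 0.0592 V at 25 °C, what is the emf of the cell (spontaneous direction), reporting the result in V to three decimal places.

H⁺/H₂ is the cathode (higher E°), Sn²⁺/Sn the anode: E°cell = +0.00 − (-0.16) = +0.16 V, n = 2.
Overall: 2 H⁺(aq) + Sn(s) → H₂(g) + Sn²⁺(aq)
Q = P(H₂)·[Sn²⁺] / ([H⁺]^2); log Q = 0.056.
E = E° − (0.0592/n) log Q = +0.16 − (0.0592/2)(0.056) = +0.158 V.

+0.158 V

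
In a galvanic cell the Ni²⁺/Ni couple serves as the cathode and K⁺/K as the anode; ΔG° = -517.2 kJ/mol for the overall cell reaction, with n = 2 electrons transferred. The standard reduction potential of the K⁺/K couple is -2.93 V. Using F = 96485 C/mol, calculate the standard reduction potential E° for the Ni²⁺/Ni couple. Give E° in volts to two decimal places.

E°cell = −ΔG°/(nF) = −(-517.2×10³)/((2)(96485)) = +2.680 V.
Since Ni²⁺/Ni is the cathode and K⁺/K the anode, E°cell = E°(Ni²⁺/Ni) − E°(K⁺/K).
So E°(Ni²⁺/Ni) = E°cell + E°(K⁺/K) = +2.680 + (-2.93) = -0.25 V.

-0.25 V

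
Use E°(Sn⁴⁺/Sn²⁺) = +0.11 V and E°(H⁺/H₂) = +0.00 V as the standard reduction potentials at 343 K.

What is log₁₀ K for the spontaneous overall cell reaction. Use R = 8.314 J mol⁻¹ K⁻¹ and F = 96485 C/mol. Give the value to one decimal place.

Cathode: Sn⁴⁺/Sn²⁺; anode: H⁺/H₂. E°cell = (+0.11) − (+0.00) = +0.11 V, with n = 2.
ΔG° = −nFE° = −RT ln K, so ln K = nFE°/(RT) = (2)(96485)(+0.11) / ((8.314)(343)) = 7.444.
log₁₀ K = 7.444 / ln 10 = 3.2.

3.2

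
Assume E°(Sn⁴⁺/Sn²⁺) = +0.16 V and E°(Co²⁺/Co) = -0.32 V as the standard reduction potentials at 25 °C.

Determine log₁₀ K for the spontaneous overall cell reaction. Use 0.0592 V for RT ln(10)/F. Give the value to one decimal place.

Cathode: Sn⁴⁺/Sn²⁺; anode: Co²⁺/Co. E°cell = +0.48 V, n = 2.
log K = nE°cell / 0.0592 = (2)(+0.48) / 0.0592 = 16.2.

16.2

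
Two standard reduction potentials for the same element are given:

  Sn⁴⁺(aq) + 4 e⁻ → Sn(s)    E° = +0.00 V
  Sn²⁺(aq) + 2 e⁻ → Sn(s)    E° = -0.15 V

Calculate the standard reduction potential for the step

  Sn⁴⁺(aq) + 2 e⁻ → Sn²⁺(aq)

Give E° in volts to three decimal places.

Sequential free energies add, so n₃E°₃ = n₁E°₁ + n₂E°₂.
With n₃ = 4, and the known step contributing 2×(-0.15) V, the unknown satisfies 2·E° = 4×(+0.00) − 2×(-0.15) = +0.300.
E° = +0.300 / 2 = +0.150 V.

+0.150 V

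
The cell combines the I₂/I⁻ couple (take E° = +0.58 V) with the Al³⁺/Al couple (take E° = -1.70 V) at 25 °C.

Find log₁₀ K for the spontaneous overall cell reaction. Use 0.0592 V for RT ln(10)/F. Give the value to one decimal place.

231.1

Cathode: I₂/I⁻; anode: Al³⁺/Al. E°cell = +2.28 V, n = 6.
log K = nE°cell / 0.0592 = (6)(+2.28) / 0.0592 = 231.1.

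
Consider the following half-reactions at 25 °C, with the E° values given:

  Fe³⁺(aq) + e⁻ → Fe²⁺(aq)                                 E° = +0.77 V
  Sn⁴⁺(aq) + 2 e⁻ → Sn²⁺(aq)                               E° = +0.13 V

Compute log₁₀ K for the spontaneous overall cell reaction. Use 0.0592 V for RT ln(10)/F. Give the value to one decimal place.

Cathode: Fe³⁺/Fe²⁺; anode: Sn⁴⁺/Sn²⁺. E°cell = +0.64 V, n = 2.
log K = nE°cell / 0.0592 = (2)(+0.64) / 0.0592 = 21.6.

21.6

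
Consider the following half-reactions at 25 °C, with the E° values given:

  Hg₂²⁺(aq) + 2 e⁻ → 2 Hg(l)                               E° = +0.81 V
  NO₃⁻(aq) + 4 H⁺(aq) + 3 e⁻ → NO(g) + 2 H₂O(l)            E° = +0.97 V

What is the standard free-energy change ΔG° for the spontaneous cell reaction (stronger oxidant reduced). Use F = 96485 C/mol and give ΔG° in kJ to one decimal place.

-92.6 kJ

NO₃⁻/NO (E° = +0.97 V) is the cathode; Hg₂²⁺/Hg (E° = +0.81 V) is the anode, so E°cell = +0.16 V.
Balancing electrons gives n = 6 (lcm of 3 and 2).
ΔG° = −nFE° = −(6)(96485)(+0.16) = -92,626 J = -92.6 kJ.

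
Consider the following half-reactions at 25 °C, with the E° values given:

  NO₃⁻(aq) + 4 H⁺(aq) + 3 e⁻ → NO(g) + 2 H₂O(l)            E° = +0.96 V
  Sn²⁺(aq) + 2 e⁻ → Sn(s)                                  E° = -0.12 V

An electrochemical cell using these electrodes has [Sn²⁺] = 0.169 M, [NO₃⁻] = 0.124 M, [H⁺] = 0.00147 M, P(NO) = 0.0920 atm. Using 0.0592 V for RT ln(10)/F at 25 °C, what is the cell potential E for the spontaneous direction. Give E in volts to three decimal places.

+0.882 V

NO₃⁻/NO is the cathode (higher E°), Sn²⁺/Sn the anode: E°cell = +0.96 − (-0.12) = +1.08 V, n = 6.
Overall: 2 NO₃⁻(aq) + 8 H⁺(aq) + 3 Sn(s) → 2 NO(g) + 4 H₂O(l) + 3 Sn²⁺(aq)
Q = P(NO)^2·[Sn²⁺]^3 / ([NO₃⁻]^2·[H⁺]^8); log Q = 20.086.
E = E° − (0.0592/n) log Q = +1.08 − (0.0592/6)(20.086) = +0.882 V.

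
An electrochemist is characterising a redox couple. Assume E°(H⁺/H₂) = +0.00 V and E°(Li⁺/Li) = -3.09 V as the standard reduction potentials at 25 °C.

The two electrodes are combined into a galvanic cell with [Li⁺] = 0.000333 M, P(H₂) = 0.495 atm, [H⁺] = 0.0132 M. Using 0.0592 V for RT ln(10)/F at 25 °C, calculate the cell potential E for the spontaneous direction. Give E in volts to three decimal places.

+3.194 V

H⁺/H₂ is the cathode (higher E°), Li⁺/Li the anode: E°cell = +0.00 − (-3.09) = +3.09 V, n = 2.
Overall: 2 H⁺(aq) + 2 Li(s) → H₂(g) + 2 Li⁺(aq)
Q = P(H₂)·[Li⁺]^2 / ([H⁺]^2); log Q = -3.502.
E = E° − (0.0592/n) log Q = +3.09 − (0.0592/2)(-3.502) = +3.194 V.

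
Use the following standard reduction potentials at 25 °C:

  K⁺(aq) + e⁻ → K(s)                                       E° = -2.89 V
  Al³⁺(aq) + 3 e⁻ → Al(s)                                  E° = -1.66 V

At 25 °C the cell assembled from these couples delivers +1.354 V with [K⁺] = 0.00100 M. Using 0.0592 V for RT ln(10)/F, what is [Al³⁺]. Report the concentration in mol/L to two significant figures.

0.0019 M

Al³⁺/Al is the cathode, K⁺/K the anode: E°cell = +1.23 V, n = 3.
Overall reaction: Al³⁺(aq) + 3 K(s) → Al(s) + 3 K⁺(aq); Q = [K⁺]^3/[Al³⁺]^1.
From E = E° − (0.0592/n) log Q: log Q = (E° − E)·n/0.0592 = (+1.23 − (+1.354))·3/0.0592 = -6.2838.
So 1·log[Al³⁺] = 3·log(0.001) − log Q = -9.0000 − (-6.2838) = -2.7162; [Al³⁺] = 10^(-2.7162) ≈ 0.0019 M.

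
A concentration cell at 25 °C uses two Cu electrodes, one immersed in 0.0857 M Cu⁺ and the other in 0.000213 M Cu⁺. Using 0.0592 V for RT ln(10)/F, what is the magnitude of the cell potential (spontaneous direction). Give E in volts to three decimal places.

+0.154 V

For a concentration cell E°cell = 0. The 0.0857 M side is the cathode (reduction is favoured where [Cu⁺] is higher).
With n = 1, E = −(0.0592/1) log([Cu⁺]ₐₙ/[Cu⁺]꜀ₐₜ) = −(0.0592/1) log(0.000213/0.0857) = −(0.0592/1)(-2.605) = +0.154 V.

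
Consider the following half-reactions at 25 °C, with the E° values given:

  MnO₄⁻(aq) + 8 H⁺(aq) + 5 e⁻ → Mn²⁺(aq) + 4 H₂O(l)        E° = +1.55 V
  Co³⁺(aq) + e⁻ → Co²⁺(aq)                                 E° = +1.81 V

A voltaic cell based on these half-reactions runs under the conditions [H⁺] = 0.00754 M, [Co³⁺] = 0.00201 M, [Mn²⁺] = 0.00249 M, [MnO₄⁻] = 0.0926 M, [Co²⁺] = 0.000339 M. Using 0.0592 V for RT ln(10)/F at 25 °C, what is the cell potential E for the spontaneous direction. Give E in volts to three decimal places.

+0.488 V

Co³⁺/Co²⁺ is the cathode (higher E°), MnO₄⁻/Mn²⁺ the anode: E°cell = +1.81 − (+1.55) = +0.26 V, n = 5.
Overall: 5 Co³⁺(aq) + Mn²⁺(aq) + 4 H₂O(l) → 5 Co²⁺(aq) + MnO₄⁻(aq) + 8 H⁺(aq)
Q = [Co²⁺]^5·[MnO₄⁻]·[H⁺]^8 / ([Co³⁺]^5·[Mn²⁺]); log Q = -19.276.
E = E° − (0.0592/n) log Q = +0.26 − (0.0592/5)(-19.276) = +0.488 V.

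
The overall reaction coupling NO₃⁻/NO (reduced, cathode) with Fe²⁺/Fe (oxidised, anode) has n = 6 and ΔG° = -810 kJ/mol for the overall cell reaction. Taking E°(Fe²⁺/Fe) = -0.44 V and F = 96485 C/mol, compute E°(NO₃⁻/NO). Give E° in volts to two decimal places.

+0.96 V

E°cell = −ΔG°/(nF) = −(-810×10³)/((6)(96485)) = +1.399 V.
Since NO₃⁻/NO is the cathode and Fe²⁺/Fe the anode, E°cell = E°(NO₃⁻/NO) − E°(Fe²⁺/Fe).
So E°(NO₃⁻/NO) = E°cell + E°(Fe²⁺/Fe) = +1.399 + (-0.44) = +0.96 V.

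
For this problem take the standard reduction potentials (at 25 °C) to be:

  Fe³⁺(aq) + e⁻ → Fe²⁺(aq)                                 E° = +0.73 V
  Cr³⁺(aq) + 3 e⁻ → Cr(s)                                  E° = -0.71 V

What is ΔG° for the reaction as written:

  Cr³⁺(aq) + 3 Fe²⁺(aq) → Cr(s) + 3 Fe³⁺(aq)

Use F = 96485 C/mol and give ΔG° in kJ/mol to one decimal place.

As written, Cr³⁺/Cr is reduced (cathode) and Fe³⁺/Fe²⁺ is oxidised (anode), so E°cell = (-0.71) − (+0.73) = -1.44 V.
Balancing electrons gives n = 3.
ΔG° = −nFE° = −(3)(96485)(-1.44) = 416,815 J = +416.8 kJ/mol.

+416.8 kJ/mol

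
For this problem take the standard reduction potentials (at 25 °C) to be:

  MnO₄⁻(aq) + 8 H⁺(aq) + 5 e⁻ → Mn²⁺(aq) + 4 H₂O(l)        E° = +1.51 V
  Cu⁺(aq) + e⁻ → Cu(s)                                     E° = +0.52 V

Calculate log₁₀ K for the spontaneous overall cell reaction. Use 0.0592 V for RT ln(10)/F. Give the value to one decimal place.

83.6

Cathode: MnO₄⁻/Mn²⁺; anode: Cu⁺/Cu. E°cell = +0.99 V, n = 5.
log K = nE°cell / 0.0592 = (5)(+0.99) / 0.0592 = 83.6.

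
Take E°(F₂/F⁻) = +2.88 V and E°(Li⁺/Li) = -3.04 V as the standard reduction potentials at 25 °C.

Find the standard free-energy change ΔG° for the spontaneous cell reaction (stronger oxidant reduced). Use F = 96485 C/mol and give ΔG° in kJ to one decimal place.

F₂/F⁻ (E° = +2.88 V) is the cathode; Li⁺/Li (E° = -3.04 V) is the anode, so E°cell = +5.92 V.
Balancing electrons gives n = 2 (lcm of 2 and 1).
ΔG° = −nFE° = −(2)(96485)(+5.92) = -1,142,382 J = -1142.4 kJ.

-1142.4 kJ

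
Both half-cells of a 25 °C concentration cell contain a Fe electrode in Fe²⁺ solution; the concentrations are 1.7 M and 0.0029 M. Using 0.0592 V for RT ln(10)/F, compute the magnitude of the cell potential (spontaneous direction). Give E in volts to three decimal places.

For a concentration cell E°cell = 0. The 1.7 M side is the cathode (reduction is favoured where [Fe²⁺] is higher).
With n = 2, E = −(0.0592/2) log([Fe²⁺]ₐₙ/[Fe²⁺]꜀ₐₜ) = −(0.0592/2) log(0.0029/1.7) = −(0.0592/2)(-2.768) = +0.082 V.

+0.082 V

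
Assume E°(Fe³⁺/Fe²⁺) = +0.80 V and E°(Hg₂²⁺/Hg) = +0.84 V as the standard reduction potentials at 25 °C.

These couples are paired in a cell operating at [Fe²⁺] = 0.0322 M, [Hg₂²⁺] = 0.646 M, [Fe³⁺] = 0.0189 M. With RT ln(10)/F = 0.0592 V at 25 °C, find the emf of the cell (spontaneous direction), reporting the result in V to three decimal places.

+0.048 V

Hg₂²⁺/Hg is the cathode (higher E°), Fe³⁺/Fe²⁺ the anode: E°cell = +0.84 − (+0.80) = +0.04 V, n = 2.
Overall: Hg₂²⁺(aq) + 2 Fe²⁺(aq) → 2 Hg(l) + 2 Fe³⁺(aq)
Q = [Fe³⁺]^2 / ([Hg₂²⁺]·[Fe²⁺]^2); log Q = -0.273.
E = E° − (0.0592/n) log Q = +0.04 − (0.0592/2)(-0.273) = +0.048 V.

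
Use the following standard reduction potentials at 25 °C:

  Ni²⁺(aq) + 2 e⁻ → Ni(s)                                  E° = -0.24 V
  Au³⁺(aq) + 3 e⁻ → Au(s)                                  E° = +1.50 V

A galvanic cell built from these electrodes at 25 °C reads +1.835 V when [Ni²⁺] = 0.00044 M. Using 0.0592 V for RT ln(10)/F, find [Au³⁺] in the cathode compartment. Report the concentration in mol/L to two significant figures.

0.60 M

Au³⁺/Au is the cathode, Ni²⁺/Ni the anode: E°cell = +1.74 V, n = 6.
Overall reaction: 2 Au³⁺(aq) + 3 Ni(s) → 2 Au(s) + 3 Ni²⁺(aq); Q = [Ni²⁺]^3/[Au³⁺]^2.
From E = E° − (0.0592/n) log Q: log Q = (E° − E)·n/0.0592 = (+1.74 − (+1.835))·6/0.0592 = -9.6284.
So 2·log[Au³⁺] = 3·log(0.00044) − log Q = -10.0696 − (-9.6284) = -0.4412; log[Au³⁺] = -0.4412 / 2 = -0.2206; [Au³⁺] = 10^(-0.2206) ≈ 0.60 M.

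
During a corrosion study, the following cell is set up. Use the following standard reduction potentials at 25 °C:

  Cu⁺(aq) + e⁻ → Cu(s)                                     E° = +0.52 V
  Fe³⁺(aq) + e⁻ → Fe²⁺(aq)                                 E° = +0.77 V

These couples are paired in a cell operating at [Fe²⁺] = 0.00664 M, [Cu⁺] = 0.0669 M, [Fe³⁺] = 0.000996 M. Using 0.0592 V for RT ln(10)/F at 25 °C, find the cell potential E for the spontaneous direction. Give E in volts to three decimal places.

Fe³⁺/Fe²⁺ is the cathode (higher E°), Cu⁺/Cu the anode: E°cell = +0.77 − (+0.52) = +0.25 V, n = 1.
Overall: Fe³⁺(aq) + Cu(s) → Fe²⁺(aq) + Cu⁺(aq)
Q = [Fe²⁺]·[Cu⁺] / ([Fe³⁺]); log Q = -0.351.
E = E° − (0.0592/n) log Q = +0.25 − (0.0592/1)(-0.351) = +0.271 V.

+0.271 V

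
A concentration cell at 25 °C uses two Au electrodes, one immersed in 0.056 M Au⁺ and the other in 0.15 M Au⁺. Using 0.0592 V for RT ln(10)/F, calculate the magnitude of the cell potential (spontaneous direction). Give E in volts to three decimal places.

For a concentration cell E°cell = 0. The 0.15 M side is the cathode (reduction is favoured where [Au⁺] is higher).
With n = 1, E = −(0.0592/1) log([Au⁺]ₐₙ/[Au⁺]꜀ₐₜ) = −(0.0592/1) log(0.056/0.15) = −(0.0592/1)(-0.428) = +0.025 V.

+0.025 V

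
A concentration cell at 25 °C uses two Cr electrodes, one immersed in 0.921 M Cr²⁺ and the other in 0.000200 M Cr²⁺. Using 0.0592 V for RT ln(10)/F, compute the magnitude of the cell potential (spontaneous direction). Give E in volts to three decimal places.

For a concentration cell E°cell = 0. The 0.921 M side is the cathode (reduction is favoured where [Cr²⁺] is higher).
With n = 2, E = −(0.0592/2) log([Cr²⁺]ₐₙ/[Cr²⁺]꜀ₐₜ) = −(0.0592/2) log(0.0002/0.921) = −(0.0592/2)(-3.663) = +0.108 V.

+0.108 V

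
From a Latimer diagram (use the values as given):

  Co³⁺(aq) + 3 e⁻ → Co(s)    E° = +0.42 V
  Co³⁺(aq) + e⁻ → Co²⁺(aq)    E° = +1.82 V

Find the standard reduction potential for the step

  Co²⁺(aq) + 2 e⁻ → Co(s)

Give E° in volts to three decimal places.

-0.280 V

Sequential free energies add, so n₃E°₃ = n₁E°₁ + n₂E°₂.
With n₃ = 3, and the known step contributing 1×(+1.82) V, the unknown satisfies 2·E° = 3×(+0.42) − 1×(+1.82) = -0.560.
E° = -0.560 / 2 = -0.280 V.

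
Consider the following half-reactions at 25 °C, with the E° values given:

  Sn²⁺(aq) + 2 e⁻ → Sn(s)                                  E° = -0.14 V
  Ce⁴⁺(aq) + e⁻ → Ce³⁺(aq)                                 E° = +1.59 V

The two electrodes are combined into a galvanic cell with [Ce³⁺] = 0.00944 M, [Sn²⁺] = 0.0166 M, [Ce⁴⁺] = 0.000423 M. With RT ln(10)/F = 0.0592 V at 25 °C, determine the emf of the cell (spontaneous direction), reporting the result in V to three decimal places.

Ce⁴⁺/Ce³⁺ is the cathode (higher E°), Sn²⁺/Sn the anode: E°cell = +1.59 − (-0.14) = +1.73 V, n = 2.
Overall: 2 Ce⁴⁺(aq) + Sn(s) → 2 Ce³⁺(aq) + Sn²⁺(aq)
Q = [Ce³⁺]^2·[Sn²⁺] / ([Ce⁴⁺]^2); log Q = 0.917.
E = E° − (0.0592/n) log Q = +1.73 − (0.0592/2)(0.917) = +1.703 V.

+1.703 V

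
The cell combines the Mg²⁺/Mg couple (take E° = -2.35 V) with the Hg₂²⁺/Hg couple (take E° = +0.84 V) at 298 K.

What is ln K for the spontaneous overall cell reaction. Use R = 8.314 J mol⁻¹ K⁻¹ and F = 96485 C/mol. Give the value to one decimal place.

Cathode: Hg₂²⁺/Hg; anode: Mg²⁺/Mg. E°cell = (+0.84) − (-2.35) = +3.19 V, with n = 2.
ΔG° = −nFE° = −RT ln K, so ln K = nFE°/(RT) = (2)(96485)(+3.19) / ((8.314)(298)) = 248.459.

248.5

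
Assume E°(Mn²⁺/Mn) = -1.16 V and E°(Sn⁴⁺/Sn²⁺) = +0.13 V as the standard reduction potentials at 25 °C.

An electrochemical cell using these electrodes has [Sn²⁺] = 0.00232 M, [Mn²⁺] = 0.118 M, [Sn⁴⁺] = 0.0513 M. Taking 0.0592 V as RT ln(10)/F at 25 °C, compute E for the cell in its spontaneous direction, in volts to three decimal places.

+1.357 V

Sn⁴⁺/Sn²⁺ is the cathode (higher E°), Mn²⁺/Mn the anode: E°cell = +0.13 − (-1.16) = +1.29 V, n = 2.
Overall: Sn⁴⁺(aq) + Mn(s) → Sn²⁺(aq) + Mn²⁺(aq)
Q = [Sn²⁺]·[Mn²⁺] / ([Sn⁴⁺]); log Q = -2.273.
E = E° − (0.0592/n) log Q = +1.29 − (0.0592/2)(-2.273) = +1.357 V.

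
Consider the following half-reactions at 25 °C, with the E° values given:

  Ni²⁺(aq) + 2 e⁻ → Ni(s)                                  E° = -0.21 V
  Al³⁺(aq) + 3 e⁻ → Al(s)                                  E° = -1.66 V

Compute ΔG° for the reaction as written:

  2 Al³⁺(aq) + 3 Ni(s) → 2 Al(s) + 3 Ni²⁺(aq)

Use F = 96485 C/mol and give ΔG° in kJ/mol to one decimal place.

As written, Al³⁺/Al is reduced (cathode) and Ni²⁺/Ni is oxidised (anode), so E°cell = (-1.66) − (-0.21) = -1.45 V.
Balancing electrons gives n = 6.
ΔG° = −nFE° = −(6)(96485)(-1.45) = 839,420 J = +839.4 kJ/mol.

+839.4 kJ/mol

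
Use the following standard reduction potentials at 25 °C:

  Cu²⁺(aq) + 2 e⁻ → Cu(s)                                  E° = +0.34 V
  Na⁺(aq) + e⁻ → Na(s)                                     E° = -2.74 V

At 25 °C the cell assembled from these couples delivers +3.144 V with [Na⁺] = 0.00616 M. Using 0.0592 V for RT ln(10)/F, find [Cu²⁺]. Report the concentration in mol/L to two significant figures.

Cu²⁺/Cu is the cathode, Na⁺/Na the anode: E°cell = +3.08 V, n = 2.
Overall reaction: Cu²⁺(aq) + 2 Na(s) → Cu(s) + 2 Na⁺(aq); Q = [Na⁺]^2/[Cu²⁺]^1.
From E = E° − (0.0592/n) log Q: log Q = (E° − E)·n/0.0592 = (+3.08 − (+3.144))·2/0.0592 = -2.1622.
So 1·log[Cu²⁺] = 2·log(0.00616) − log Q = -4.4208 − (-2.1622) = -2.2586; [Cu²⁺] = 10^(-2.2586) ≈ 0.0055 M.

0.0055 M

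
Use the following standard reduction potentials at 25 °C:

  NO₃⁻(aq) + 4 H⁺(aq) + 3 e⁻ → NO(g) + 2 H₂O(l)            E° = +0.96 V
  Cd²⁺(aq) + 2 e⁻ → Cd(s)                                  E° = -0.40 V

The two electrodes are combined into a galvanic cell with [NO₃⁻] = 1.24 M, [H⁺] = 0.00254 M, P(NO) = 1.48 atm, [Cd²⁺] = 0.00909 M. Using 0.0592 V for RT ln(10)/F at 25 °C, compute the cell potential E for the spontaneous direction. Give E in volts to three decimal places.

+1.214 V

NO₃⁻/NO is the cathode (higher E°), Cd²⁺/Cd the anode: E°cell = +0.96 − (-0.40) = +1.36 V, n = 6.
Overall: 2 NO₃⁻(aq) + 8 H⁺(aq) + 3 Cd(s) → 2 NO(g) + 4 H₂O(l) + 3 Cd²⁺(aq)
Q = P(NO)^2·[Cd²⁺]^3 / ([NO₃⁻]^2·[H⁺]^8); log Q = 14.791.
E = E° − (0.0592/n) log Q = +1.36 − (0.0592/6)(14.791) = +1.214 V.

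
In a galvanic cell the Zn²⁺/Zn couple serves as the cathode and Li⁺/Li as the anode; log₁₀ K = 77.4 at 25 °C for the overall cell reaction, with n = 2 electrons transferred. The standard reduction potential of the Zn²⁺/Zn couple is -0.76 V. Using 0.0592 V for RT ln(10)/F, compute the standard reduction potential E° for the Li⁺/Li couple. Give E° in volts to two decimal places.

-3.05 V

E°cell = (0.0592/n)·log K = (0.0592/2)(77.4) = +2.291 V.
Since Zn²⁺/Zn is the cathode and Li⁺/Li the anode, E°cell = E°(Zn²⁺/Zn) − E°(Li⁺/Li).
So E°(Li⁺/Li) = E°(Zn²⁺/Zn) − E°cell = (-0.76) − (+2.291) = -3.05 V.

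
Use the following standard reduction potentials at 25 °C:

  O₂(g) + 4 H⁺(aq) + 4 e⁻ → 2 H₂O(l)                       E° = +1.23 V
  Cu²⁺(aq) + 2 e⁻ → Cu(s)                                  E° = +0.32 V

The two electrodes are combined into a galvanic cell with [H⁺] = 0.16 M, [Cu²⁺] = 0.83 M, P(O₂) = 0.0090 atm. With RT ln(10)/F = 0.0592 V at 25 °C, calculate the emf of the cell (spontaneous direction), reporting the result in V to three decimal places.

+0.835 V

O₂/H₂O is the cathode (higher E°), Cu²⁺/Cu the anode: E°cell = +1.23 − (+0.32) = +0.91 V, n = 4.
Overall: O₂(g) + 4 H⁺(aq) + 2 Cu(s) → 2 H₂O(l) + 2 Cu²⁺(aq)
Q = [Cu²⁺]^2 / (P(O₂)·[H⁺]^4); log Q = 5.067.
E = E° − (0.0592/n) log Q = +0.91 − (0.0592/4)(5.067) = +0.835 V.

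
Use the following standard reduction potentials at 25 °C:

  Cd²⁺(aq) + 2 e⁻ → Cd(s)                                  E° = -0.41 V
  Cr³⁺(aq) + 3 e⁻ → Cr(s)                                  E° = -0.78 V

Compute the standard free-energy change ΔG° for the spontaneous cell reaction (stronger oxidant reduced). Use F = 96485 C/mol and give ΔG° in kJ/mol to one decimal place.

-214.2 kJ/mol

Cd²⁺/Cd (E° = -0.41 V) is the cathode; Cr³⁺/Cr (E° = -0.78 V) is the anode, so E°cell = +0.37 V.
Balancing electrons gives n = 6 (lcm of 2 and 3).
ΔG° = −nFE° = −(6)(96485)(+0.37) = -214,197 J = -214.2 kJ/mol.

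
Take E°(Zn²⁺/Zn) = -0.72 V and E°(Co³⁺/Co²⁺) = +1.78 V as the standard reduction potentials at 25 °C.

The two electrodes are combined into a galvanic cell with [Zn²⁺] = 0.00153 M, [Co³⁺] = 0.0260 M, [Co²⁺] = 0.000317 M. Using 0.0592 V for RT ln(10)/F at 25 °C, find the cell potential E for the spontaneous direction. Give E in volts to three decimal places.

Co³⁺/Co²⁺ is the cathode (higher E°), Zn²⁺/Zn the anode: E°cell = +1.78 − (-0.72) = +2.50 V, n = 2.
Overall: 2 Co³⁺(aq) + Zn(s) → 2 Co²⁺(aq) + Zn²⁺(aq)
Q = [Co²⁺]^2·[Zn²⁺] / ([Co³⁺]^2); log Q = -6.643.
E = E° − (0.0592/n) log Q = +2.50 − (0.0592/2)(-6.643) = +2.697 V.

+2.697 V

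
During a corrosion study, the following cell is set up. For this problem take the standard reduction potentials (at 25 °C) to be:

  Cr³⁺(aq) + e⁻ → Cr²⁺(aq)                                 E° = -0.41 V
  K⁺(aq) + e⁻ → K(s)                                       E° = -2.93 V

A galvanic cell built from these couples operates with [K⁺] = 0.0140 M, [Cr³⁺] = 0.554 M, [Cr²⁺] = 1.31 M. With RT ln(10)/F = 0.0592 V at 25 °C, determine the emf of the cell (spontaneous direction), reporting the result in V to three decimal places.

Cr³⁺/Cr²⁺ is the cathode (higher E°), K⁺/K the anode: E°cell = -0.41 − (-2.93) = +2.52 V, n = 1.
Overall: Cr³⁺(aq) + K(s) → Cr²⁺(aq) + K⁺(aq)
Q = [Cr²⁺]·[K⁺] / ([Cr³⁺]); log Q = -1.480.
E = E° − (0.0592/n) log Q = +2.52 − (0.0592/1)(-1.480) = +2.608 V.

+2.608 V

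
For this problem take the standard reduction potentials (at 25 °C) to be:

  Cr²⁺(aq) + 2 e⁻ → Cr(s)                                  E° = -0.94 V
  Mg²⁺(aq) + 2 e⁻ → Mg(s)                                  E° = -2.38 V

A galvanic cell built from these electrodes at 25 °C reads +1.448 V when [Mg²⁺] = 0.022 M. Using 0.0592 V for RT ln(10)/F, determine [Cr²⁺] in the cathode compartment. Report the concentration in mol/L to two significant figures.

0.041 M

Cr²⁺/Cr is the cathode, Mg²⁺/Mg the anode: E°cell = +1.44 V, n = 2.
Overall reaction: Cr²⁺(aq) + Mg(s) → Cr(s) + Mg²⁺(aq); Q = [Mg²⁺]^1/[Cr²⁺]^1.
From E = E° − (0.0592/n) log Q: log Q = (E° − E)·n/0.0592 = (+1.44 − (+1.448))·2/0.0592 = -0.2703.
So 1·log[Cr²⁺] = 1·log(0.022) − log Q = -1.6576 − (-0.2703) = -1.3873; [Cr²⁺] = 10^(-1.3873) ≈ 0.041 M.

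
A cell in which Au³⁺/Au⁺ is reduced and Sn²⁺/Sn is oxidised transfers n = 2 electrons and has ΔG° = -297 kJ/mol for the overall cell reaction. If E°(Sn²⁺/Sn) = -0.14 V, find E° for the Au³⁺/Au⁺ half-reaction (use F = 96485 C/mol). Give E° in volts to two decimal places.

+1.40 V

E°cell = −ΔG°/(nF) = −(-297×10³)/((2)(96485)) = +1.539 V.
Since Au³⁺/Au⁺ is the cathode and Sn²⁺/Sn the anode, E°cell = E°(Au³⁺/Au⁺) − E°(Sn²⁺/Sn).
So E°(Au³⁺/Au⁺) = E°cell + E°(Sn²⁺/Sn) = +1.539 + (-0.14) = +1.40 V.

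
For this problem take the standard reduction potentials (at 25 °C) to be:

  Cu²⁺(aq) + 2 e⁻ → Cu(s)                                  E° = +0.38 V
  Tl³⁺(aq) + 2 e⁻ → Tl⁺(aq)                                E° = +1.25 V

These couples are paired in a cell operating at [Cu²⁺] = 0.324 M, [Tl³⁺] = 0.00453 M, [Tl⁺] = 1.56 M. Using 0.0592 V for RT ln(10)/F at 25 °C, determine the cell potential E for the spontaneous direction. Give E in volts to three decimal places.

+0.809 V

Tl³⁺/Tl⁺ is the cathode (higher E°), Cu²⁺/Cu the anode: E°cell = +1.25 − (+0.38) = +0.87 V, n = 2.
Overall: Tl³⁺(aq) + Cu(s) → Tl⁺(aq) + Cu²⁺(aq)
Q = [Tl⁺]·[Cu²⁺] / ([Tl³⁺]); log Q = 2.048.
E = E° − (0.0592/n) log Q = +0.87 − (0.0592/2)(2.048) = +0.809 V.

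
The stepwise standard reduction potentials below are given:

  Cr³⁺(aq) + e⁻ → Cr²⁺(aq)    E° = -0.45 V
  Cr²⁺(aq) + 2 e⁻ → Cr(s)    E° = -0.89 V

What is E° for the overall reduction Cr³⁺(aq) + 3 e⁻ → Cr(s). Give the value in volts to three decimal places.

Adding the free-energy changes (−nFE°) of the two steps gives −n₃FE°₃ = −n₁FE°₁ − n₂FE°₂.
E°₃ = (1×-0.45 + 2×-0.89) / 3 = (-2.230) / 3 = -0.743 V.

-0.743 V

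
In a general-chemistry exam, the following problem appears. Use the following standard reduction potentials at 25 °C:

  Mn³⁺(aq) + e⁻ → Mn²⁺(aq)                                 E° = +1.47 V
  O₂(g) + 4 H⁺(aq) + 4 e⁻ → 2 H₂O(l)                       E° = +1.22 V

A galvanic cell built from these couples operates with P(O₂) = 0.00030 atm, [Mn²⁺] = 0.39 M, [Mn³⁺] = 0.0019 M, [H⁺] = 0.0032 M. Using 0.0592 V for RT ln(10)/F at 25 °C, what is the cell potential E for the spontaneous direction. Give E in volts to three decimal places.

+0.313 V

Mn³⁺/Mn²⁺ is the cathode (higher E°), O₂/H₂O the anode: E°cell = +1.47 − (+1.22) = +0.25 V, n = 4.
Overall: 4 Mn³⁺(aq) + 2 H₂O(l) → 4 Mn²⁺(aq) + O₂(g) + 4 H⁺(aq)
Q = [Mn²⁺]^4·P(O₂)·[H⁺]^4 / ([Mn³⁺]^4); log Q = -4.253.
E = E° − (0.0592/n) log Q = +0.25 − (0.0592/4)(-4.253) = +0.313 V.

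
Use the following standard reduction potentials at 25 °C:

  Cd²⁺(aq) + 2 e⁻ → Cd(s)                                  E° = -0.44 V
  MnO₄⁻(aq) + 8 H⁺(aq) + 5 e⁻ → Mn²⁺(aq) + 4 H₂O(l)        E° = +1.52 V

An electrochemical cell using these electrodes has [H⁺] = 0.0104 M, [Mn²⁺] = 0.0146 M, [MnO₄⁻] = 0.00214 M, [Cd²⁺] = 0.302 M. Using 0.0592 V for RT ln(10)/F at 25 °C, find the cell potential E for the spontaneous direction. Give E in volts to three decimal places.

MnO₄⁻/Mn²⁺ is the cathode (higher E°), Cd²⁺/Cd the anode: E°cell = +1.52 − (-0.44) = +1.96 V, n = 10.
Overall: 2 MnO₄⁻(aq) + 16 H⁺(aq) + 5 Cd(s) → 2 Mn²⁺(aq) + 8 H₂O(l) + 5 Cd²⁺(aq)
Q = [Mn²⁺]^2·[Cd²⁺]^5 / ([MnO₄⁻]^2·[H⁺]^16); log Q = 30.795.
E = E° − (0.0592/n) log Q = +1.96 − (0.0592/10)(30.795) = +1.778 V.

+1.778 V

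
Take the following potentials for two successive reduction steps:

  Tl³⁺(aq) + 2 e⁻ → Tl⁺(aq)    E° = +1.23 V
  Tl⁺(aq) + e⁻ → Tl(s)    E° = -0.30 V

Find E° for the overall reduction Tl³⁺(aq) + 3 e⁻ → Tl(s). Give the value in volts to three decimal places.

+0.720 V

Standard free energies of sequential steps add: ΔG°₃ = ΔG°₁ + ΔG°₂, so n₃E°₃ = n₁E°₁ + n₂E°₂.
E°₃ = (2×+1.23 + 1×-0.30) / 3 = (+2.160) / 3 = +0.720 V.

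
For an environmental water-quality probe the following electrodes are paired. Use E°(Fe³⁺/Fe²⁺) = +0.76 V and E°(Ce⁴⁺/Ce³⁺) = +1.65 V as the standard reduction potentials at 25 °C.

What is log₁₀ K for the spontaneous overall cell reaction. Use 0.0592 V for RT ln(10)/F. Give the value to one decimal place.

Cathode: Ce⁴⁺/Ce³⁺; anode: Fe³⁺/Fe²⁺. E°cell = +0.89 V, n = 1.
log K = nE°cell / 0.0592 = (1)(+0.89) / 0.0592 = 15.0.

15.0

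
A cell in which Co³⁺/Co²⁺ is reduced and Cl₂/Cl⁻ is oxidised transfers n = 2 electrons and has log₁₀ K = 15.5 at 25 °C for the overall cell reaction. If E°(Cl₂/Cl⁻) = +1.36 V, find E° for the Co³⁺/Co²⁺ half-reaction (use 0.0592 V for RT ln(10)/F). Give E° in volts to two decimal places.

E°cell = (0.0592/n)·log K = (0.0592/2)(15.5) = +0.459 V.
Since Co³⁺/Co²⁺ is the cathode and Cl₂/Cl⁻ the anode, E°cell = E°(Co³⁺/Co²⁺) − E°(Cl₂/Cl⁻).
So E°(Co³⁺/Co²⁺) = E°cell + E°(Cl₂/Cl⁻) = +0.459 + (+1.36) = +1.82 V.

+1.82 V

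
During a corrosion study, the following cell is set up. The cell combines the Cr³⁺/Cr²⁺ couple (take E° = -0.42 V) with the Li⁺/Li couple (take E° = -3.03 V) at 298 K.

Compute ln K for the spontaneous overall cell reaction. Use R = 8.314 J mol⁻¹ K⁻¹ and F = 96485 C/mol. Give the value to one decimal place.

Cathode: Cr³⁺/Cr²⁺; anode: Li⁺/Li. E°cell = (-0.42) − (-3.03) = +2.61 V, with n = 1.
ΔG° = −nFE° = −RT ln K, so ln K = nFE°/(RT) = (1)(96485)(+2.61) / ((8.314)(298)) = 101.642.

101.6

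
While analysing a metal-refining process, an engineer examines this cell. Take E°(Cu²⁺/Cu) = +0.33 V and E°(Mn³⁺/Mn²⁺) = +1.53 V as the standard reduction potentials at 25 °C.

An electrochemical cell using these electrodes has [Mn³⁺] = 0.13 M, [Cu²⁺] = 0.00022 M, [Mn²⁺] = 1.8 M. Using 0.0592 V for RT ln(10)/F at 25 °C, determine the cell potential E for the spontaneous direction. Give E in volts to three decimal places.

+1.241 V

Mn³⁺/Mn²⁺ is the cathode (higher E°), Cu²⁺/Cu the anode: E°cell = +1.53 − (+0.33) = +1.20 V, n = 2.
Overall: 2 Mn³⁺(aq) + Cu(s) → 2 Mn²⁺(aq) + Cu²⁺(aq)
Q = [Mn²⁺]^2·[Cu²⁺] / ([Mn³⁺]^2); log Q = -1.375.
E = E° − (0.0592/n) log Q = +1.20 − (0.0592/2)(-1.375) = +1.241 V.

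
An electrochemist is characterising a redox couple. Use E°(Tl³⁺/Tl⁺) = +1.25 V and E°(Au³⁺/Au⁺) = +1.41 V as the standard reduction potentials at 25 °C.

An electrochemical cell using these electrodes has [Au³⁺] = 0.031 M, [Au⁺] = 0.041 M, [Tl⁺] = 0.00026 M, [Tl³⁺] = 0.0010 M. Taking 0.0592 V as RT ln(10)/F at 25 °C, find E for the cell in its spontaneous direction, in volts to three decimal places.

Au³⁺/Au⁺ is the cathode (higher E°), Tl³⁺/Tl⁺ the anode: E°cell = +1.41 − (+1.25) = +0.16 V, n = 2.
Overall: Au³⁺(aq) + Tl⁺(aq) → Au⁺(aq) + Tl³⁺(aq)
Q = [Au⁺]·[Tl³⁺] / ([Au³⁺]·[Tl⁺]); log Q = 0.706.
E = E° − (0.0592/n) log Q = +0.16 − (0.0592/2)(0.706) = +0.139 V.

+0.139 V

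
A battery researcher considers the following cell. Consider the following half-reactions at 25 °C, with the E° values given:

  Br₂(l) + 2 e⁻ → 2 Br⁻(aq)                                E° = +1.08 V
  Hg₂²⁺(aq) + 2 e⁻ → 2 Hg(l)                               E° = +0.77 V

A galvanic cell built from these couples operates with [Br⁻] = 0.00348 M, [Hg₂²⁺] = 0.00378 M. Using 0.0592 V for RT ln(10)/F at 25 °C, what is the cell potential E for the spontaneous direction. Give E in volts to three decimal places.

+0.527 V

Br₂/Br⁻ is the cathode (higher E°), Hg₂²⁺/Hg the anode: E°cell = +1.08 − (+0.77) = +0.31 V, n = 2.
Overall: Br₂(l) + 2 Hg(l) → 2 Br⁻(aq) + Hg₂²⁺(aq)
Q = [Br⁻]^2·[Hg₂²⁺]; log Q = -7.339.
E = E° − (0.0592/n) log Q = +0.31 − (0.0592/2)(-7.339) = +0.527 V.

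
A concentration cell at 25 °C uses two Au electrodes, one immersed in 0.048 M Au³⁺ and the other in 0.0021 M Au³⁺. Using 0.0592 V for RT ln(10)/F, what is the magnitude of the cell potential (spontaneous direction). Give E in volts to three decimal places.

For a concentration cell E°cell = 0. The 0.048 M side is the cathode (reduction is favoured where [Au³⁺] is higher).
With n = 3, E = −(0.0592/3) log([Au³⁺]ₐₙ/[Au³⁺]꜀ₐₜ) = −(0.0592/3) log(0.0021/0.048) = −(0.0592/3)(-1.359) = +0.027 V.

+0.027 V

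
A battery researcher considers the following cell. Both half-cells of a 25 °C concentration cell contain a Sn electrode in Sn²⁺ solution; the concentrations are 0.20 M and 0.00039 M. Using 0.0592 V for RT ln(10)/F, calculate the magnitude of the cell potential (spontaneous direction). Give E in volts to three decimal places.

For a concentration cell E°cell = 0. The 0.20 M side is the cathode (reduction is favoured where [Sn²⁺] is higher).
With n = 2, E = −(0.0592/2) log([Sn²⁺]ₐₙ/[Sn²⁺]꜀ₐₜ) = −(0.0592/2) log(0.00039/0.2) = −(0.0592/2)(-2.710) = +0.080 V.

+0.080 V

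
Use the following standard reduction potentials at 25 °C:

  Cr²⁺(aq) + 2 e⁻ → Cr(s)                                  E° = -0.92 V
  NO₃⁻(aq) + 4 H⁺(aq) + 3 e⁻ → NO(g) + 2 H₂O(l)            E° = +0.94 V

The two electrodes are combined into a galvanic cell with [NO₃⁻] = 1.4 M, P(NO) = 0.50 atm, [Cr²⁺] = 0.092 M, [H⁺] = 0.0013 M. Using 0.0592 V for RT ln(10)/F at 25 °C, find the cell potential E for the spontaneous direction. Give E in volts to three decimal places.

NO₃⁻/NO is the cathode (higher E°), Cr²⁺/Cr the anode: E°cell = +0.94 − (-0.92) = +1.86 V, n = 6.
Overall: 2 NO₃⁻(aq) + 8 H⁺(aq) + 3 Cr(s) → 2 NO(g) + 4 H₂O(l) + 3 Cr²⁺(aq)
Q = P(NO)^2·[Cr²⁺]^3 / ([NO₃⁻]^2·[H⁺]^8); log Q = 19.086.
E = E° − (0.0592/n) log Q = +1.86 − (0.0592/6)(19.086) = +1.672 V.

+1.672 V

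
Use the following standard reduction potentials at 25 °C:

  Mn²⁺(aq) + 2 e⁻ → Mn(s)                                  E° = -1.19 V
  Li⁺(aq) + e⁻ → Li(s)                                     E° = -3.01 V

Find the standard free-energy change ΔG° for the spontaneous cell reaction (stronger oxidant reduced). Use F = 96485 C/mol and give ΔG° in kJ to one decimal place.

-351.2 kJ

Mn²⁺/Mn (E° = -1.19 V) is the cathode; Li⁺/Li (E° = -3.01 V) is the anode, so E°cell = +1.82 V.
Balancing electrons gives n = 2 (lcm of 2 and 1).
ΔG° = −nFE° = −(2)(96485)(+1.82) = -351,205 J = -351.2 kJ.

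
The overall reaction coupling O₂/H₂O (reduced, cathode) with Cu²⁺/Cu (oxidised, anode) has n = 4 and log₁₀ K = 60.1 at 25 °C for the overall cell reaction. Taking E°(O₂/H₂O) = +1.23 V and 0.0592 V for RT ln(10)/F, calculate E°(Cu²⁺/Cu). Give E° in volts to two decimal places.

E°cell = (0.0592/n)·log K = (0.0592/4)(60.1) = +0.889 V.
Since O₂/H₂O is the cathode and Cu²⁺/Cu the anode, E°cell = E°(O₂/H₂O) − E°(Cu²⁺/Cu).
So E°(Cu²⁺/Cu) = E°(O₂/H₂O) − E°cell = (+1.23) − (+0.889) = +0.34 V.

+0.34 V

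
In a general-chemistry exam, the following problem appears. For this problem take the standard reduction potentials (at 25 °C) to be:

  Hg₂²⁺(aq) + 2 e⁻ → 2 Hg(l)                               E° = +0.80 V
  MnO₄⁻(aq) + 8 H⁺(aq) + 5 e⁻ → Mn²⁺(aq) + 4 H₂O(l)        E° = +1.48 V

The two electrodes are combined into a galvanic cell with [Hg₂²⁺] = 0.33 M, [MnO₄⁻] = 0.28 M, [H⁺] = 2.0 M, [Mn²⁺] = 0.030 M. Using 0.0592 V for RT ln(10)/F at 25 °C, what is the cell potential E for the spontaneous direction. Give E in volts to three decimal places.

MnO₄⁻/Mn²⁺ is the cathode (higher E°), Hg₂²⁺/Hg the anode: E°cell = +1.48 − (+0.80) = +0.68 V, n = 10.
Overall: 2 MnO₄⁻(aq) + 16 H⁺(aq) + 10 Hg(l) → 2 Mn²⁺(aq) + 8 H₂O(l) + 5 Hg₂²⁺(aq)
Q = [Mn²⁺]^2·[Hg₂²⁺]^5 / ([MnO₄⁻]^2·[H⁺]^16); log Q = -9.164.
E = E° − (0.0592/n) log Q = +0.68 − (0.0592/10)(-9.164) = +0.734 V.

+0.734 V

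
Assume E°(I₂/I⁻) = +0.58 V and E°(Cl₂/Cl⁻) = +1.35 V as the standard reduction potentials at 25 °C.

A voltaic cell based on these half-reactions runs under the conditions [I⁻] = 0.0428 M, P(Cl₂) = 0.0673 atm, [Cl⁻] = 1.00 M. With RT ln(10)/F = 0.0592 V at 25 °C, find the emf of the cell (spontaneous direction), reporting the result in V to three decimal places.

+0.654 V

Cl₂/Cl⁻ is the cathode (higher E°), I₂/I⁻ the anode: E°cell = +1.35 − (+0.58) = +0.77 V, n = 2.
Overall: Cl₂(g) + 2 I⁻(aq) → 2 Cl⁻(aq) + I₂(s)
Q = [Cl⁻]^2 / (P(Cl₂)·[I⁻]^2); log Q = 3.909.
E = E° − (0.0592/n) log Q = +0.77 − (0.0592/2)(3.909) = +0.654 V.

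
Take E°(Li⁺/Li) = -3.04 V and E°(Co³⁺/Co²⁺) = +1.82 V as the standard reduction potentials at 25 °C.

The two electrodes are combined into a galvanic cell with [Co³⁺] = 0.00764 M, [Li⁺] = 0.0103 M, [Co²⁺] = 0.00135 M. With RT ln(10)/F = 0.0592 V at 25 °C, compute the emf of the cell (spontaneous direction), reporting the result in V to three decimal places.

+5.022 V

Co³⁺/Co²⁺ is the cathode (higher E°), Li⁺/Li the anode: E°cell = +1.82 − (-3.04) = +4.86 V, n = 1.
Overall: Co³⁺(aq) + Li(s) → Co²⁺(aq) + Li⁺(aq)
Q = [Co²⁺]·[Li⁺] / ([Co³⁺]); log Q = -2.740.
E = E° − (0.0592/n) log Q = +4.86 − (0.0592/1)(-2.740) = +5.022 V.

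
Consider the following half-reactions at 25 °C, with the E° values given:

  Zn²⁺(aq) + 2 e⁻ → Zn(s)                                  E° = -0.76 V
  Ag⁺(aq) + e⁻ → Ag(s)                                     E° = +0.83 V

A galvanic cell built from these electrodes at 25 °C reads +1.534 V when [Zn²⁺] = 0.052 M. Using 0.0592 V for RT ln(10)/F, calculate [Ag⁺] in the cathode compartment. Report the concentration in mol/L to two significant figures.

0.026 M

Ag⁺/Ag is the cathode, Zn²⁺/Zn the anode: E°cell = +1.59 V, n = 2.
Overall reaction: 2 Ag⁺(aq) + Zn(s) → 2 Ag(s) + Zn²⁺(aq); Q = [Zn²⁺]^1/[Ag⁺]^2.
From E = E° − (0.0592/n) log Q: log Q = (E° − E)·n/0.0592 = (+1.59 − (+1.534))·2/0.0592 = 1.8919.
So 2·log[Ag⁺] = 1·log(0.052) − log Q = -1.2840 − (1.8919) = -3.1759; log[Ag⁺] = -3.1759 / 2 = -1.5879; [Ag⁺] = 10^(-1.5879) ≈ 0.026 M.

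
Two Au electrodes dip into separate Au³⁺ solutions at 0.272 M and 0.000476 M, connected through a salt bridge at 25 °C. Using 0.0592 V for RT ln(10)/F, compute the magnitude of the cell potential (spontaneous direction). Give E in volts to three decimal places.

For a concentration cell E°cell = 0. The 0.272 M side is the cathode (reduction is favoured where [Au³⁺] is higher).
With n = 3, E = −(0.0592/3) log([Au³⁺]ₐₙ/[Au³⁺]꜀ₐₜ) = −(0.0592/3) log(0.000476/0.272) = −(0.0592/3)(-2.757) = +0.054 V.

+0.054 V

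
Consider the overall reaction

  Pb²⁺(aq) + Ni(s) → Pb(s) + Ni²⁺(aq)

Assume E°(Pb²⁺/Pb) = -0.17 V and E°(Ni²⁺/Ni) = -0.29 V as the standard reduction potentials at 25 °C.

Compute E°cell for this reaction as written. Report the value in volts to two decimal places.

+0.12 V

The Pb²⁺/Pb couple has the higher reduction potential, so it is the cathode; Ni²⁺/Ni is oxidised at the anode.
E°cell = E°(cathode) − E°(anode) = (-0.17) − (-0.29) = +0.12 V.
Since E°cell > 0, the reaction is spontaneous under standard conditions.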